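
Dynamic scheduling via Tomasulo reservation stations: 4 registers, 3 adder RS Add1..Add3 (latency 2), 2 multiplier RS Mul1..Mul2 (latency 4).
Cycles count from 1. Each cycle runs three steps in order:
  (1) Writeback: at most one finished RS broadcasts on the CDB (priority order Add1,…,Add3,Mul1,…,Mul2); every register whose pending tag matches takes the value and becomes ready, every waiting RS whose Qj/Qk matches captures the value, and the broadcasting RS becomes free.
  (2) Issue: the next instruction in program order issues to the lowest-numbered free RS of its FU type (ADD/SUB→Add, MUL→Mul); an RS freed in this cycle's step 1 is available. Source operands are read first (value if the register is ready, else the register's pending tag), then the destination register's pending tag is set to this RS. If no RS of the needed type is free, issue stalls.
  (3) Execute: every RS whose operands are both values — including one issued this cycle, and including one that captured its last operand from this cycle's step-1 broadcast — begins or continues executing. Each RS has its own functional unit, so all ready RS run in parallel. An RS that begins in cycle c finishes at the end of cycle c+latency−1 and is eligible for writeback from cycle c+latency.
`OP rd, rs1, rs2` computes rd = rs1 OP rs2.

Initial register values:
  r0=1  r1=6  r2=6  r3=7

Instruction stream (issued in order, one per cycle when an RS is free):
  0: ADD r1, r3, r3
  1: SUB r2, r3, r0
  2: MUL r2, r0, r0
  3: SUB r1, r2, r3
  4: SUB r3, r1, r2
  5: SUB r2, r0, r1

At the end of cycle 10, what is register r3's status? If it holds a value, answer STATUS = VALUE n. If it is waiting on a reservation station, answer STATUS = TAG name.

c1: issue ADD r1<-Add1 | r0:1,r1:Add1,r2:6,r3:7
c2: issue SUB r2<-Add2 | r0:1,r1:Add1,r2:Add2,r3:7
c3: CDB Add1=14; issue MUL r2<-Mul1 | r0:1,r1:14,r2:Mul1,r3:7
c4: CDB Add2=6; issue SUB r1<-Add1 | r0:1,r1:Add1,r2:Mul1,r3:7
c5: issue SUB r3<-Add2 | r0:1,r1:Add1,r2:Mul1,r3:Add2
c6: issue SUB r2<-Add3 | r0:1,r1:Add1,r2:Add3,r3:Add2
c7: CDB Mul1=1 | r0:1,r1:Add1,r2:Add3,r3:Add2
c8: - | r0:1,r1:Add1,r2:Add3,r3:Add2
c9: CDB Add1=-6 | r0:1,r1:-6,r2:Add3,r3:Add2
c10: - | r0:1,r1:-6,r2:Add3,r3:Add2

STATUS = TAG Add2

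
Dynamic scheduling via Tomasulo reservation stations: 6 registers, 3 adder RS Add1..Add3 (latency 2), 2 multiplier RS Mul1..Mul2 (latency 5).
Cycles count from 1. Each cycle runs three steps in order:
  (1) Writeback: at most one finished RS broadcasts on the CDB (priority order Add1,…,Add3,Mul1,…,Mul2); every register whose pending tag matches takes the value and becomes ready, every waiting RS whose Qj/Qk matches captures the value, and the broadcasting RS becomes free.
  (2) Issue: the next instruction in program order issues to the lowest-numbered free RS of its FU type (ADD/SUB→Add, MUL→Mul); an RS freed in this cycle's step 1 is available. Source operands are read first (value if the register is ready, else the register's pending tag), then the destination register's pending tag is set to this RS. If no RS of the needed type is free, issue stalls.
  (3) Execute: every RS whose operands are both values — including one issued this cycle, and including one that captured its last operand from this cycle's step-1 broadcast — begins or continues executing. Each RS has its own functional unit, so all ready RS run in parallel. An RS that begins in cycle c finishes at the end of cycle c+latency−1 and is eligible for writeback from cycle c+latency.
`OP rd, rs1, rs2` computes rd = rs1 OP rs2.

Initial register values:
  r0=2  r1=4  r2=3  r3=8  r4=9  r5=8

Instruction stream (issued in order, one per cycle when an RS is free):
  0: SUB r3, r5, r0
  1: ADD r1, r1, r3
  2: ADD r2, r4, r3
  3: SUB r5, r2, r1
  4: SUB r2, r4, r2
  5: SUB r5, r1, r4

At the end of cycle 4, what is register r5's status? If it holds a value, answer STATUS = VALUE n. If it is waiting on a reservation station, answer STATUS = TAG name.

cycle 1: issue SUB r3<-Add1 // r0:2,r1:4,r2:3,r3:Add1,r4:9,r5:8
cycle 2: issue ADD r1<-Add2 // r0:2,r1:Add2,r2:3,r3:Add1,r4:9,r5:8
cycle 3: CDB Add1=6; issue ADD r2<-Add1 // r0:2,r1:Add2,r2:Add1,r3:6,r4:9,r5:8
cycle 4: issue SUB r5<-Add3 // r0:2,r1:Add2,r2:Add1,r3:6,r4:9,r5:Add3

STATUS = TAG Add3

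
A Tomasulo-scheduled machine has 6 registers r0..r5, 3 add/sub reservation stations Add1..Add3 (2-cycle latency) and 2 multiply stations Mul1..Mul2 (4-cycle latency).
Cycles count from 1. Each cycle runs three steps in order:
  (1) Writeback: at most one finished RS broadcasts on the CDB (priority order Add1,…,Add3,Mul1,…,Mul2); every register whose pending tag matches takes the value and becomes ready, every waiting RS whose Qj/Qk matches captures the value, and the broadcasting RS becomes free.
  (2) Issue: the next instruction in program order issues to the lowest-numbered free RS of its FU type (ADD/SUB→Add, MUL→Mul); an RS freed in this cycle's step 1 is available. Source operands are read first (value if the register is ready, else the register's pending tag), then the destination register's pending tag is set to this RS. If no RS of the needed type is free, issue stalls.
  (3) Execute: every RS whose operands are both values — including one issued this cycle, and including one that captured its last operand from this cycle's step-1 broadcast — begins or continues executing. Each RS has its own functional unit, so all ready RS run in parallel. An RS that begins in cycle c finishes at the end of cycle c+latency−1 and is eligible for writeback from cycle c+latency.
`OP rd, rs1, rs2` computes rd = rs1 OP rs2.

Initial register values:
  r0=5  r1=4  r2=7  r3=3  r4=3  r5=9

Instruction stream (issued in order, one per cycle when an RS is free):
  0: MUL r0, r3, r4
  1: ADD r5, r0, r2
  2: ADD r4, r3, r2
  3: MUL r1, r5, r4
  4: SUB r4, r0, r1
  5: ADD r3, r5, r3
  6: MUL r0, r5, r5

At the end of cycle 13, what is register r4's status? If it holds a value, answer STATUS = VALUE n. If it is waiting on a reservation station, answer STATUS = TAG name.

  c1: issue MUL r0<-Mul1  regs: r0:Mul1,r1:4,r2:7,r3:3,r4:3,r5:9
  c2: issue ADD r5<-Add1  regs: r0:Mul1,r1:4,r2:7,r3:3,r4:3,r5:Add1
  c3: issue ADD r4<-Add2  regs: r0:Mul1,r1:4,r2:7,r3:3,r4:Add2,r5:Add1
  c4: issue MUL r1<-Mul2  regs: r0:Mul1,r1:Mul2,r2:7,r3:3,r4:Add2,r5:Add1
  c5: CDB Add2=10; issue SUB r4<-Add2  regs: r0:Mul1,r1:Mul2,r2:7,r3:3,r4:Add2,r5:Add1
  c6: CDB Mul1=9; issue ADD r3<-Add3  regs: r0:9,r1:Mul2,r2:7,r3:Add3,r4:Add2,r5:Add1
  c7: issue MUL r0<-Mul1  regs: r0:Mul1,r1:Mul2,r2:7,r3:Add3,r4:Add2,r5:Add1
  c8: CDB Add1=16  regs: r0:Mul1,r1:Mul2,r2:7,r3:Add3,r4:Add2,r5:16
  c9: -  regs: r0:Mul1,r1:Mul2,r2:7,r3:Add3,r4:Add2,r5:16
  c10: CDB Add3=19  regs: r0:Mul1,r1:Mul2,r2:7,r3:19,r4:Add2,r5:16
  c11: -  regs: r0:Mul1,r1:Mul2,r2:7,r3:19,r4:Add2,r5:16
  c12: CDB Mul1=256  regs: r0:256,r1:Mul2,r2:7,r3:19,r4:Add2,r5:16
  c13: CDB Mul2=160  regs: r0:256,r1:160,r2:7,r3:19,r4:Add2,r5:16

STATUS = TAG Add2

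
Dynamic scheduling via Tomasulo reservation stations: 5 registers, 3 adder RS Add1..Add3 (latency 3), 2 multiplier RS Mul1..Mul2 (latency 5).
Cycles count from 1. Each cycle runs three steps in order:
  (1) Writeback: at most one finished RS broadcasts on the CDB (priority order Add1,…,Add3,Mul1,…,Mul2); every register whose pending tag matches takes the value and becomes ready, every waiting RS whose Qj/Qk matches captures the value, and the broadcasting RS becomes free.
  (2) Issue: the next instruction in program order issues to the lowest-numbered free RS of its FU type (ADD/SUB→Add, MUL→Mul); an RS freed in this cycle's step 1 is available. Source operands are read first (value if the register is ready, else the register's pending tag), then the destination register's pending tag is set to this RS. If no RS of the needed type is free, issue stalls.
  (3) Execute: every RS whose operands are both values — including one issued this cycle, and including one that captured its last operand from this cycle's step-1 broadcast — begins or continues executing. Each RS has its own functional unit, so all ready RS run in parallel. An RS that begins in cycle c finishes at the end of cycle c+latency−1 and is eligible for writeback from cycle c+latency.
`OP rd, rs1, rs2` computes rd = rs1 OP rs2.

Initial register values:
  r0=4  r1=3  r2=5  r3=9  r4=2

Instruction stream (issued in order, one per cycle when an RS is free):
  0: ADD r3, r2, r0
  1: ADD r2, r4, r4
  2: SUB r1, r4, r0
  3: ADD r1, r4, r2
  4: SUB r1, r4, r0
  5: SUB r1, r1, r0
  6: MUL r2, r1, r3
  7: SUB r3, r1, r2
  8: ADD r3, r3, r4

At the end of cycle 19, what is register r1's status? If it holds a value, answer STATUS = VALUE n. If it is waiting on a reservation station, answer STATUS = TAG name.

STATUS = VALUE -6

cycle 1: issue ADD r3<-Add1 // r0:4,r1:3,r2:5,r3:Add1,r4:2
cycle 2: issue ADD r2<-Add2 // r0:4,r1:3,r2:Add2,r3:Add1,r4:2
cycle 3: issue SUB r1<-Add3 // r0:4,r1:Add3,r2:Add2,r3:Add1,r4:2
cycle 4: CDB Add1=9; issue ADD r1<-Add1 // r0:4,r1:Add1,r2:Add2,r3:9,r4:2
cycle 5: CDB Add2=4; issue SUB r1<-Add2 // r0:4,r1:Add2,r2:4,r3:9,r4:2
cycle 6: CDB Add3=-2; issue SUB r1<-Add3 // r0:4,r1:Add3,r2:4,r3:9,r4:2
cycle 7: issue MUL r2<-Mul1 // r0:4,r1:Add3,r2:Mul1,r3:9,r4:2
cycle 8: CDB Add1=6; issue SUB r3<-Add1 // r0:4,r1:Add3,r2:Mul1,r3:Add1,r4:2
cycle 9: CDB Add2=-2; issue ADD r3<-Add2 // r0:4,r1:Add3,r2:Mul1,r3:Add2,r4:2
cycle 10: - // r0:4,r1:Add3,r2:Mul1,r3:Add2,r4:2
cycle 11: - // r0:4,r1:Add3,r2:Mul1,r3:Add2,r4:2
cycle 12: CDB Add3=-6 // r0:4,r1:-6,r2:Mul1,r3:Add2,r4:2
cycle 13: - // r0:4,r1:-6,r2:Mul1,r3:Add2,r4:2
cycle 14: - // r0:4,r1:-6,r2:Mul1,r3:Add2,r4:2
cycle 15: - // r0:4,r1:-6,r2:Mul1,r3:Add2,r4:2
cycle 16: - // r0:4,r1:-6,r2:Mul1,r3:Add2,r4:2
cycle 17: CDB Mul1=-54 // r0:4,r1:-6,r2:-54,r3:Add2,r4:2
cycle 18: - // r0:4,r1:-6,r2:-54,r3:Add2,r4:2
cycle 19: - // r0:4,r1:-6,r2:-54,r3:Add2,r4:2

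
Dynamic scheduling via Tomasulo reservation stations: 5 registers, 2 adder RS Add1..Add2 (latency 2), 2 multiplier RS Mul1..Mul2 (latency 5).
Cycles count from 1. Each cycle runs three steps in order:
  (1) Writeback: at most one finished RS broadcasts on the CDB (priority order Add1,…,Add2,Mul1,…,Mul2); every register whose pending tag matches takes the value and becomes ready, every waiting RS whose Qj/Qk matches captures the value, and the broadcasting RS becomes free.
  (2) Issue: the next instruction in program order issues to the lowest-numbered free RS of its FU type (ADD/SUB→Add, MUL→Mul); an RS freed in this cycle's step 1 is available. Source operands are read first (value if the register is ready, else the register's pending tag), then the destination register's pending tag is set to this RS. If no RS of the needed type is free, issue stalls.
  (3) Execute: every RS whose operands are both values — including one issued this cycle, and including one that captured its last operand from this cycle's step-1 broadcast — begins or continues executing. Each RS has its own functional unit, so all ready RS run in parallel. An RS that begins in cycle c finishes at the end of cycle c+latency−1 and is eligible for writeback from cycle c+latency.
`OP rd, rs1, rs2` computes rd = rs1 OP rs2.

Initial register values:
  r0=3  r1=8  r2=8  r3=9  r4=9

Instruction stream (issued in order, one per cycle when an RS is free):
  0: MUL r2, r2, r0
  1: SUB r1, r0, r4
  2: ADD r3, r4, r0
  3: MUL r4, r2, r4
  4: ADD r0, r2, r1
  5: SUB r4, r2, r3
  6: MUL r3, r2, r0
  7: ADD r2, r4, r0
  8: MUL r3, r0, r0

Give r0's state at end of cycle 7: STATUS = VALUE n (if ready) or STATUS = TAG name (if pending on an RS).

STATUS = TAG Add1

c1: issue MUL r2<-Mul1 | r0:3,r1:8,r2:Mul1,r3:9,r4:9
c2: issue SUB r1<-Add1 | r0:3,r1:Add1,r2:Mul1,r3:9,r4:9
c3: issue ADD r3<-Add2 | r0:3,r1:Add1,r2:Mul1,r3:Add2,r4:9
c4: CDB Add1=-6; issue MUL r4<-Mul2 | r0:3,r1:-6,r2:Mul1,r3:Add2,r4:Mul2
c5: CDB Add2=12; issue ADD r0<-Add1 | r0:Add1,r1:-6,r2:Mul1,r3:12,r4:Mul2
c6: CDB Mul1=24; issue SUB r4<-Add2 | r0:Add1,r1:-6,r2:24,r3:12,r4:Add2
c7: issue MUL r3<-Mul1 | r0:Add1,r1:-6,r2:24,r3:Mul1,r4:Add2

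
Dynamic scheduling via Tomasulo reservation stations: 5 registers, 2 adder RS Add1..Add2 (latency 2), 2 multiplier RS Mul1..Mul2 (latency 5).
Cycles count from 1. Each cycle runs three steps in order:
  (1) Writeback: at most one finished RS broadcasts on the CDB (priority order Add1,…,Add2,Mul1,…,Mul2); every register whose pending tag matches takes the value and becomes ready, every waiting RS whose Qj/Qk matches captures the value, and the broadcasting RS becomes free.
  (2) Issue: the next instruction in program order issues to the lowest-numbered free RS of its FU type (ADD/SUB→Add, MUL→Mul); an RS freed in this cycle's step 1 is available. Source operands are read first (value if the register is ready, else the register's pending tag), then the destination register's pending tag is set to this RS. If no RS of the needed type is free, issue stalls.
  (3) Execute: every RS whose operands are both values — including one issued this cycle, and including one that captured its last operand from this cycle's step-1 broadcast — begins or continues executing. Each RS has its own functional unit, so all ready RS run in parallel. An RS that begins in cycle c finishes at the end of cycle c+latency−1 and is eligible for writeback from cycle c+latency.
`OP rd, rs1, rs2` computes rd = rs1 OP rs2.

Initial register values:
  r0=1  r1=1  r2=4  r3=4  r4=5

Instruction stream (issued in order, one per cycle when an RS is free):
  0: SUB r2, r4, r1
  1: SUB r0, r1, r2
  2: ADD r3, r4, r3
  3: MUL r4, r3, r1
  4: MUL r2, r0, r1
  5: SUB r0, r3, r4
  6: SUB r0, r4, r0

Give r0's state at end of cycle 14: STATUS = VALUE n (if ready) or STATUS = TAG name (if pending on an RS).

  c1: issue SUB r2<-Add1  regs: r0:1,r1:1,r2:Add1,r3:4,r4:5
  c2: issue SUB r0<-Add2  regs: r0:Add2,r1:1,r2:Add1,r3:4,r4:5
  c3: CDB Add1=4; issue ADD r3<-Add1  regs: r0:Add2,r1:1,r2:4,r3:Add1,r4:5
  c4: issue MUL r4<-Mul1  regs: r0:Add2,r1:1,r2:4,r3:Add1,r4:Mul1
  c5: CDB Add1=9; issue MUL r2<-Mul2  regs: r0:Add2,r1:1,r2:Mul2,r3:9,r4:Mul1
  c6: CDB Add2=-3; issue SUB r0<-Add1  regs: r0:Add1,r1:1,r2:Mul2,r3:9,r4:Mul1
  c7: issue SUB r0<-Add2  regs: r0:Add2,r1:1,r2:Mul2,r3:9,r4:Mul1
  c8: -  regs: r0:Add2,r1:1,r2:Mul2,r3:9,r4:Mul1
  c9: -  regs: r0:Add2,r1:1,r2:Mul2,r3:9,r4:Mul1
  c10: CDB Mul1=9  regs: r0:Add2,r1:1,r2:Mul2,r3:9,r4:9
  c11: CDB Mul2=-3  regs: r0:Add2,r1:1,r2:-3,r3:9,r4:9
  c12: CDB Add1=0  regs: r0:Add2,r1:1,r2:-3,r3:9,r4:9
  c13: -  regs: r0:Add2,r1:1,r2:-3,r3:9,r4:9
  c14: CDB Add2=9  regs: r0:9,r1:1,r2:-3,r3:9,r4:9

STATUS = VALUE 9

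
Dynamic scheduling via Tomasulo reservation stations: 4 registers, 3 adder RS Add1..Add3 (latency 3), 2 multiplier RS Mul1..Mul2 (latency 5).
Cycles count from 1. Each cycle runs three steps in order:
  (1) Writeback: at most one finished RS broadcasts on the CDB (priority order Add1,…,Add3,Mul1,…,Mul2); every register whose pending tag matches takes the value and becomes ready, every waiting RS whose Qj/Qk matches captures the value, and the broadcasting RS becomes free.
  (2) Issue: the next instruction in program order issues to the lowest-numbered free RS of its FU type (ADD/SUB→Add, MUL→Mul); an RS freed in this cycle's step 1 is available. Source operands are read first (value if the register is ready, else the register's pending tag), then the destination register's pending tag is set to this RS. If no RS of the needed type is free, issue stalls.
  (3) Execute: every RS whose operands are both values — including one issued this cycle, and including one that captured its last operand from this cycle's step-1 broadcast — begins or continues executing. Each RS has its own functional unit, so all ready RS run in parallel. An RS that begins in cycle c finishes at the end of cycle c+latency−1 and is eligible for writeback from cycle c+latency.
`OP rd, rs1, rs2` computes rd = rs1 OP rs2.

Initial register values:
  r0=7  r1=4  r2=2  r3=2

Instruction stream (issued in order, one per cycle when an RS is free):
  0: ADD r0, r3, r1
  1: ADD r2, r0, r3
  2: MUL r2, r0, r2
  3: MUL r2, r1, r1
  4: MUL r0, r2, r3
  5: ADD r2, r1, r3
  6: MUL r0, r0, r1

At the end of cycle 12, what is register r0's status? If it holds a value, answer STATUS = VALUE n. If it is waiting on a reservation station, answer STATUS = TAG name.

c1: issue ADD r0<-Add1 | r0:Add1,r1:4,r2:2,r3:2
c2: issue ADD r2<-Add2 | r0:Add1,r1:4,r2:Add2,r3:2
c3: issue MUL r2<-Mul1 | r0:Add1,r1:4,r2:Mul1,r3:2
c4: CDB Add1=6; issue MUL r2<-Mul2 | r0:6,r1:4,r2:Mul2,r3:2
c5: stall | r0:6,r1:4,r2:Mul2,r3:2
c6: stall | r0:6,r1:4,r2:Mul2,r3:2
c7: CDB Add2=8; stall | r0:6,r1:4,r2:Mul2,r3:2
c8: stall | r0:6,r1:4,r2:Mul2,r3:2
c9: CDB Mul2=16; issue MUL r0<-Mul2 | r0:Mul2,r1:4,r2:16,r3:2
c10: issue ADD r2<-Add1 | r0:Mul2,r1:4,r2:Add1,r3:2
c11: stall | r0:Mul2,r1:4,r2:Add1,r3:2
c12: CDB Mul1=48; issue MUL r0<-Mul1 | r0:Mul1,r1:4,r2:Add1,r3:2

STATUS = TAG Mul1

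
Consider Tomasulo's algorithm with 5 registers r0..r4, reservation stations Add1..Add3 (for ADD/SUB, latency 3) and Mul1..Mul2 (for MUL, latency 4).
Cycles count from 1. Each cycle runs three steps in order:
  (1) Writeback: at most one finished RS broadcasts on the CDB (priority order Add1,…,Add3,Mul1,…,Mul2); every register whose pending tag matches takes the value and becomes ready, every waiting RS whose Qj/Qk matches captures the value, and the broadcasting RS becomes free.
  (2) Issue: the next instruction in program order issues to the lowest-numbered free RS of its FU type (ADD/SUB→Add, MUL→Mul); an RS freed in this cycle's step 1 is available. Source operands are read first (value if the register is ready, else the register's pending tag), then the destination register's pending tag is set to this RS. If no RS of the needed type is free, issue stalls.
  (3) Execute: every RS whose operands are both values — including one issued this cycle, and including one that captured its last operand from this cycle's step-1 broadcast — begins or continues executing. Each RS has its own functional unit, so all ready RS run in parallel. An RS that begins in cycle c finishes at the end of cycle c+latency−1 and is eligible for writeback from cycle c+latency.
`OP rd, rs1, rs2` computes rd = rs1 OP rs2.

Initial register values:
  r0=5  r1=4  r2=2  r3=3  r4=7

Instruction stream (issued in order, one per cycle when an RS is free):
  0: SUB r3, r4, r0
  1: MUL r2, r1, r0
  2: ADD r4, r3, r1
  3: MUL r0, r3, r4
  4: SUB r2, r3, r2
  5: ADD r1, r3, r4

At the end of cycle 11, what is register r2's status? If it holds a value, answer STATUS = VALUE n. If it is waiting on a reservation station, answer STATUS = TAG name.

c1: issue SUB r3<-Add1 | r0:5,r1:4,r2:2,r3:Add1,r4:7
c2: issue MUL r2<-Mul1 | r0:5,r1:4,r2:Mul1,r3:Add1,r4:7
c3: issue ADD r4<-Add2 | r0:5,r1:4,r2:Mul1,r3:Add1,r4:Add2
c4: CDB Add1=2; issue MUL r0<-Mul2 | r0:Mul2,r1:4,r2:Mul1,r3:2,r4:Add2
c5: issue SUB r2<-Add1 | r0:Mul2,r1:4,r2:Add1,r3:2,r4:Add2
c6: CDB Mul1=20; issue ADD r1<-Add3 | r0:Mul2,r1:Add3,r2:Add1,r3:2,r4:Add2
c7: CDB Add2=6 | r0:Mul2,r1:Add3,r2:Add1,r3:2,r4:6
c8: - | r0:Mul2,r1:Add3,r2:Add1,r3:2,r4:6
c9: CDB Add1=-18 | r0:Mul2,r1:Add3,r2:-18,r3:2,r4:6
c10: CDB Add3=8 | r0:Mul2,r1:8,r2:-18,r3:2,r4:6
c11: CDB Mul2=12 | r0:12,r1:8,r2:-18,r3:2,r4:6

STATUS = VALUE -18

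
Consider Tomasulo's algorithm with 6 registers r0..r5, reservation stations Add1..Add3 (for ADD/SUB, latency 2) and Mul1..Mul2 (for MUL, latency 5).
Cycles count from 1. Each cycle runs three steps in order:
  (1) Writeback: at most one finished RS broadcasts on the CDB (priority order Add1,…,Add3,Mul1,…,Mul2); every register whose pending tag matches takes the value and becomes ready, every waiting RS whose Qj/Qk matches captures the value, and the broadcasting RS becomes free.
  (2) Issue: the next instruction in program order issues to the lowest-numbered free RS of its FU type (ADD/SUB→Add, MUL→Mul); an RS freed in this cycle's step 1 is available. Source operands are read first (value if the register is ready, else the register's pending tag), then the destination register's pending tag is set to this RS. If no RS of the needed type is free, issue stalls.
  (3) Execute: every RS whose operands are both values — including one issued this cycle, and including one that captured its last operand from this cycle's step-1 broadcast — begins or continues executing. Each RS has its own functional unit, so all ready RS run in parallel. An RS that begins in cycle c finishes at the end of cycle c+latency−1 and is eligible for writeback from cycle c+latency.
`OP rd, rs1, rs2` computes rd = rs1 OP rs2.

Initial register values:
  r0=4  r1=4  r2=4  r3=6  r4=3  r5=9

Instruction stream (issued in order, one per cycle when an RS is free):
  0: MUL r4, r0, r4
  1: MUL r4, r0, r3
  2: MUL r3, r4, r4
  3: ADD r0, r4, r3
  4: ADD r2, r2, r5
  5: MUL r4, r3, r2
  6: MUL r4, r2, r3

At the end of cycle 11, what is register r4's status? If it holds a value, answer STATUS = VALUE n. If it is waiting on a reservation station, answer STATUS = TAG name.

cycle 1: issue MUL r4<-Mul1 // r0:4,r1:4,r2:4,r3:6,r4:Mul1,r5:9
cycle 2: issue MUL r4<-Mul2 // r0:4,r1:4,r2:4,r3:6,r4:Mul2,r5:9
cycle 3: stall // r0:4,r1:4,r2:4,r3:6,r4:Mul2,r5:9
cycle 4: stall // r0:4,r1:4,r2:4,r3:6,r4:Mul2,r5:9
cycle 5: stall // r0:4,r1:4,r2:4,r3:6,r4:Mul2,r5:9
cycle 6: CDB Mul1=12; issue MUL r3<-Mul1 // r0:4,r1:4,r2:4,r3:Mul1,r4:Mul2,r5:9
cycle 7: CDB Mul2=24; issue ADD r0<-Add1 // r0:Add1,r1:4,r2:4,r3:Mul1,r4:24,r5:9
cycle 8: issue ADD r2<-Add2 // r0:Add1,r1:4,r2:Add2,r3:Mul1,r4:24,r5:9
cycle 9: issue MUL r4<-Mul2 // r0:Add1,r1:4,r2:Add2,r3:Mul1,r4:Mul2,r5:9
cycle 10: CDB Add2=13; stall // r0:Add1,r1:4,r2:13,r3:Mul1,r4:Mul2,r5:9
cycle 11: stall // r0:Add1,r1:4,r2:13,r3:Mul1,r4:Mul2,r5:9

STATUS = TAG Mul2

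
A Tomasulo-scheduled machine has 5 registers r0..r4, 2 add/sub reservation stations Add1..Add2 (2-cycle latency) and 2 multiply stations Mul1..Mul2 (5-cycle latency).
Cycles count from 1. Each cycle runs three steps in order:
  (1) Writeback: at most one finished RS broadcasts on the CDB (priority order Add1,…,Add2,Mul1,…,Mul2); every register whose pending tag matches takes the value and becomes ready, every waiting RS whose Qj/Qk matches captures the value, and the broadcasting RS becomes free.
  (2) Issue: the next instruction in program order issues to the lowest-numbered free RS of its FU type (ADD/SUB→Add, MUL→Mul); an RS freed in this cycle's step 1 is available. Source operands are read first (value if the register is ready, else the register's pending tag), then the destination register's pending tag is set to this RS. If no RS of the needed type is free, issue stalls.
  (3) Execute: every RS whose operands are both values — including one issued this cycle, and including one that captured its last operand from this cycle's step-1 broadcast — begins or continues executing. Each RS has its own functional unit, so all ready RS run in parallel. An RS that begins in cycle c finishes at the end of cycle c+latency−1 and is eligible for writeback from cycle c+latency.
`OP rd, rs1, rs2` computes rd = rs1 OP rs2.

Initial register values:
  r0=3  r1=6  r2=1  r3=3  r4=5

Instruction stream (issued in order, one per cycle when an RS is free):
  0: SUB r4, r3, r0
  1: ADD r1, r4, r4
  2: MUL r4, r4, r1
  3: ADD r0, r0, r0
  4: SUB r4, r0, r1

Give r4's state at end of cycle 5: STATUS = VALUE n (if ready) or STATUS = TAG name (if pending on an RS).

STATUS = TAG Add2

cycle 1: issue SUB r4<-Add1 // r0:3,r1:6,r2:1,r3:3,r4:Add1
cycle 2: issue ADD r1<-Add2 // r0:3,r1:Add2,r2:1,r3:3,r4:Add1
cycle 3: CDB Add1=0; issue MUL r4<-Mul1 // r0:3,r1:Add2,r2:1,r3:3,r4:Mul1
cycle 4: issue ADD r0<-Add1 // r0:Add1,r1:Add2,r2:1,r3:3,r4:Mul1
cycle 5: CDB Add2=0; issue SUB r4<-Add2 // r0:Add1,r1:0,r2:1,r3:3,r4:Add2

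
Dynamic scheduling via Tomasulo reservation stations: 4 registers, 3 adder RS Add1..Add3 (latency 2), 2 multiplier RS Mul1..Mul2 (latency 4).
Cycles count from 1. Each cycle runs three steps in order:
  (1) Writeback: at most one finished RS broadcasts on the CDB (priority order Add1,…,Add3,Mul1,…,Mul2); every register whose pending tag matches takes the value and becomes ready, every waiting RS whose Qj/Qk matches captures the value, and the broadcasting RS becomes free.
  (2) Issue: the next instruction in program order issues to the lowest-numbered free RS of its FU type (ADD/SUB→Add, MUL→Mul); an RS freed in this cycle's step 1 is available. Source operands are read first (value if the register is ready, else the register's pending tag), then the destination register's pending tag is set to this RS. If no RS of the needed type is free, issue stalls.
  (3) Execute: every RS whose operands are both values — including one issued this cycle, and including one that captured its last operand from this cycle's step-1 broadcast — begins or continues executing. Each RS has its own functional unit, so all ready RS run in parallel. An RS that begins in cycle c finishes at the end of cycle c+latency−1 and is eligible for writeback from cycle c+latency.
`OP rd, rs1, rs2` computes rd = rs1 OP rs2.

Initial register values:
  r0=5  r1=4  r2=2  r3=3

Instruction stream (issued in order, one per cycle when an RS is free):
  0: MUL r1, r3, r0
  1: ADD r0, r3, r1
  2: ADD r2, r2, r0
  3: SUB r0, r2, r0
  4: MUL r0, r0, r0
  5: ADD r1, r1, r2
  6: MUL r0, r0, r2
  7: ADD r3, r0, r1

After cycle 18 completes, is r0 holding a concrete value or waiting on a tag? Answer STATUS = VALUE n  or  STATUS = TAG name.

  c1: issue MUL r1<-Mul1  regs: r0:5,r1:Mul1,r2:2,r3:3
  c2: issue ADD r0<-Add1  regs: r0:Add1,r1:Mul1,r2:2,r3:3
  c3: issue ADD r2<-Add2  regs: r0:Add1,r1:Mul1,r2:Add2,r3:3
  c4: issue SUB r0<-Add3  regs: r0:Add3,r1:Mul1,r2:Add2,r3:3
  c5: CDB Mul1=15; issue MUL r0<-Mul1  regs: r0:Mul1,r1:15,r2:Add2,r3:3
  c6: stall  regs: r0:Mul1,r1:15,r2:Add2,r3:3
  c7: CDB Add1=18; issue ADD r1<-Add1  regs: r0:Mul1,r1:Add1,r2:Add2,r3:3
  c8: issue MUL r0<-Mul2  regs: r0:Mul2,r1:Add1,r2:Add2,r3:3
  c9: CDB Add2=20; issue ADD r3<-Add2  regs: r0:Mul2,r1:Add1,r2:20,r3:Add2
  c10: -  regs: r0:Mul2,r1:Add1,r2:20,r3:Add2
  c11: CDB Add1=35  regs: r0:Mul2,r1:35,r2:20,r3:Add2
  c12: CDB Add3=2  regs: r0:Mul2,r1:35,r2:20,r3:Add2
  c13: -  regs: r0:Mul2,r1:35,r2:20,r3:Add2
  c14: -  regs: r0:Mul2,r1:35,r2:20,r3:Add2
  c15: -  regs: r0:Mul2,r1:35,r2:20,r3:Add2
  c16: CDB Mul1=4  regs: r0:Mul2,r1:35,r2:20,r3:Add2
  c17: -  regs: r0:Mul2,r1:35,r2:20,r3:Add2
  c18: -  regs: r0:Mul2,r1:35,r2:20,r3:Add2

STATUS = TAG Mul2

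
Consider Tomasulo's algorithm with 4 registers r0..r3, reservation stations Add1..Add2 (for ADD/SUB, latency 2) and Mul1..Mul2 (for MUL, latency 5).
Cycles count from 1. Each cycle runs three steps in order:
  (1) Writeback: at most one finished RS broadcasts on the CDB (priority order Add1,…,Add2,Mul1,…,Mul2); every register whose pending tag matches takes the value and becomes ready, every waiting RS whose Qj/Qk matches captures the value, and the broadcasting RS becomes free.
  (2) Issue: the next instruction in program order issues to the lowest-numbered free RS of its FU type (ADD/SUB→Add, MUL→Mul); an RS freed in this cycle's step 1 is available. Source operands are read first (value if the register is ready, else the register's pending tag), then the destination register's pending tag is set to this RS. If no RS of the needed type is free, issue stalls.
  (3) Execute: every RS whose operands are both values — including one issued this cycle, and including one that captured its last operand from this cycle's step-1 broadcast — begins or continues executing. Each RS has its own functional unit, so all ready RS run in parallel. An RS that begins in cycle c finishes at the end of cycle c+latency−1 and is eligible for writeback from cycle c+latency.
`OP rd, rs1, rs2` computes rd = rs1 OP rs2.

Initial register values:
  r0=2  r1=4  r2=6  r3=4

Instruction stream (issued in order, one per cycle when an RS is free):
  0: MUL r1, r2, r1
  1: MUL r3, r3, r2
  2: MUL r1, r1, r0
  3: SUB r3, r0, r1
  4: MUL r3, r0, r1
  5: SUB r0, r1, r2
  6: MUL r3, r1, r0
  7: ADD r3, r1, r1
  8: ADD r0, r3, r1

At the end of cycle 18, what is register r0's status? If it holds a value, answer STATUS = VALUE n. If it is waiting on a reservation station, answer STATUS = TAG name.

  c1: issue MUL r1<-Mul1  regs: r0:2,r1:Mul1,r2:6,r3:4
  c2: issue MUL r3<-Mul2  regs: r0:2,r1:Mul1,r2:6,r3:Mul2
  c3: stall  regs: r0:2,r1:Mul1,r2:6,r3:Mul2
  c4: stall  regs: r0:2,r1:Mul1,r2:6,r3:Mul2
  c5: stall  regs: r0:2,r1:Mul1,r2:6,r3:Mul2
  c6: CDB Mul1=24; issue MUL r1<-Mul1  regs: r0:2,r1:Mul1,r2:6,r3:Mul2
  c7: CDB Mul2=24; issue SUB r3<-Add1  regs: r0:2,r1:Mul1,r2:6,r3:Add1
  c8: issue MUL r3<-Mul2  regs: r0:2,r1:Mul1,r2:6,r3:Mul2
  c9: issue SUB r0<-Add2  regs: r0:Add2,r1:Mul1,r2:6,r3:Mul2
  c10: stall  regs: r0:Add2,r1:Mul1,r2:6,r3:Mul2
  c11: CDB Mul1=48; issue MUL r3<-Mul1  regs: r0:Add2,r1:48,r2:6,r3:Mul1
  c12: stall  regs: r0:Add2,r1:48,r2:6,r3:Mul1
  c13: CDB Add1=-46; issue ADD r3<-Add1  regs: r0:Add2,r1:48,r2:6,r3:Add1
  c14: CDB Add2=42; issue ADD r0<-Add2  regs: r0:Add2,r1:48,r2:6,r3:Add1
  c15: CDB Add1=96  regs: r0:Add2,r1:48,r2:6,r3:96
  c16: CDB Mul2=96  regs: r0:Add2,r1:48,r2:6,r3:96
  c17: CDB Add2=144  regs: r0:144,r1:48,r2:6,r3:96
  c18: -  regs: r0:144,r1:48,r2:6,r3:96

STATUS = VALUE 144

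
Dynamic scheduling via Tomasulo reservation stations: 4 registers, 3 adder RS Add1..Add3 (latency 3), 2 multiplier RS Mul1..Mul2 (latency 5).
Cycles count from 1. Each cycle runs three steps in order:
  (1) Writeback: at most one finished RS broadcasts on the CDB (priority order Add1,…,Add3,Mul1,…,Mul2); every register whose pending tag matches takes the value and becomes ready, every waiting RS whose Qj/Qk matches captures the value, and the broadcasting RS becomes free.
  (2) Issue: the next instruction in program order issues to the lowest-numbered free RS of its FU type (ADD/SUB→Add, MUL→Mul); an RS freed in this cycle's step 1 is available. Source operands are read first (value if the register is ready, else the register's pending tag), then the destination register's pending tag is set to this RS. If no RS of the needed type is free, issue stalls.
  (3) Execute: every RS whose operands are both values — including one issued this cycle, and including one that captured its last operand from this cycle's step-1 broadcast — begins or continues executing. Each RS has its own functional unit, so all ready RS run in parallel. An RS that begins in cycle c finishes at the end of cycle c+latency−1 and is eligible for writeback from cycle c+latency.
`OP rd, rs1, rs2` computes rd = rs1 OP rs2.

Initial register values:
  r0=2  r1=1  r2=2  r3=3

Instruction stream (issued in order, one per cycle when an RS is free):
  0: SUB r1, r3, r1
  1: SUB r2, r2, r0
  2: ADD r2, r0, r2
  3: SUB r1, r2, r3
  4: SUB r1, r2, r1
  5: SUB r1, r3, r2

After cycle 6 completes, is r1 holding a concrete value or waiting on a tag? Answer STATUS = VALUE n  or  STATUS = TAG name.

c1: issue SUB r1<-Add1 | r0:2,r1:Add1,r2:2,r3:3
c2: issue SUB r2<-Add2 | r0:2,r1:Add1,r2:Add2,r3:3
c3: issue ADD r2<-Add3 | r0:2,r1:Add1,r2:Add3,r3:3
c4: CDB Add1=2; issue SUB r1<-Add1 | r0:2,r1:Add1,r2:Add3,r3:3
c5: CDB Add2=0; issue SUB r1<-Add2 | r0:2,r1:Add2,r2:Add3,r3:3
c6: stall | r0:2,r1:Add2,r2:Add3,r3:3

STATUS = TAG Add2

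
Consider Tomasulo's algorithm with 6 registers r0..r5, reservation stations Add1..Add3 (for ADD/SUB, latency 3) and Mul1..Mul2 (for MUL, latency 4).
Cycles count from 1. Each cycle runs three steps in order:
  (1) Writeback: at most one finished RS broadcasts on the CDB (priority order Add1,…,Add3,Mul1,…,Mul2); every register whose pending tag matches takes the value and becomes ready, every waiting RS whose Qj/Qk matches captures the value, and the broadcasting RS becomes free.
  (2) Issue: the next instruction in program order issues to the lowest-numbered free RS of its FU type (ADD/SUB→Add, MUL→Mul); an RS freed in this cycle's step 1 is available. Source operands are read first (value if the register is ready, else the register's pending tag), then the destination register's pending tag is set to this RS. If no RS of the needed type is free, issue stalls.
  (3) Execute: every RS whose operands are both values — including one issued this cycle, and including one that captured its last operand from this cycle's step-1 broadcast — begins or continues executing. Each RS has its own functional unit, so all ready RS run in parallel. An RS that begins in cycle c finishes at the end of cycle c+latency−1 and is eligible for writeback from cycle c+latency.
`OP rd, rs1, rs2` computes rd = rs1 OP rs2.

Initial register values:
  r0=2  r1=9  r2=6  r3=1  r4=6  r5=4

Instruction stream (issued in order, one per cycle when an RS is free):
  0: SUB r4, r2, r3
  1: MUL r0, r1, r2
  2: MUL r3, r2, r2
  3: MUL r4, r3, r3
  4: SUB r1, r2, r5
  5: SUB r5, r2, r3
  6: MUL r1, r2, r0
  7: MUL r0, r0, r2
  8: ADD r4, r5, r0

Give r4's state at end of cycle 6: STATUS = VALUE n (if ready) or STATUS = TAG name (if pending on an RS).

STATUS = TAG Mul1

  c1: issue SUB r4<-Add1  regs: r0:2,r1:9,r2:6,r3:1,r4:Add1,r5:4
  c2: issue MUL r0<-Mul1  regs: r0:Mul1,r1:9,r2:6,r3:1,r4:Add1,r5:4
  c3: issue MUL r3<-Mul2  regs: r0:Mul1,r1:9,r2:6,r3:Mul2,r4:Add1,r5:4
  c4: CDB Add1=5; stall  regs: r0:Mul1,r1:9,r2:6,r3:Mul2,r4:5,r5:4
  c5: stall  regs: r0:Mul1,r1:9,r2:6,r3:Mul2,r4:5,r5:4
  c6: CDB Mul1=54; issue MUL r4<-Mul1  regs: r0:54,r1:9,r2:6,r3:Mul2,r4:Mul1,r5:4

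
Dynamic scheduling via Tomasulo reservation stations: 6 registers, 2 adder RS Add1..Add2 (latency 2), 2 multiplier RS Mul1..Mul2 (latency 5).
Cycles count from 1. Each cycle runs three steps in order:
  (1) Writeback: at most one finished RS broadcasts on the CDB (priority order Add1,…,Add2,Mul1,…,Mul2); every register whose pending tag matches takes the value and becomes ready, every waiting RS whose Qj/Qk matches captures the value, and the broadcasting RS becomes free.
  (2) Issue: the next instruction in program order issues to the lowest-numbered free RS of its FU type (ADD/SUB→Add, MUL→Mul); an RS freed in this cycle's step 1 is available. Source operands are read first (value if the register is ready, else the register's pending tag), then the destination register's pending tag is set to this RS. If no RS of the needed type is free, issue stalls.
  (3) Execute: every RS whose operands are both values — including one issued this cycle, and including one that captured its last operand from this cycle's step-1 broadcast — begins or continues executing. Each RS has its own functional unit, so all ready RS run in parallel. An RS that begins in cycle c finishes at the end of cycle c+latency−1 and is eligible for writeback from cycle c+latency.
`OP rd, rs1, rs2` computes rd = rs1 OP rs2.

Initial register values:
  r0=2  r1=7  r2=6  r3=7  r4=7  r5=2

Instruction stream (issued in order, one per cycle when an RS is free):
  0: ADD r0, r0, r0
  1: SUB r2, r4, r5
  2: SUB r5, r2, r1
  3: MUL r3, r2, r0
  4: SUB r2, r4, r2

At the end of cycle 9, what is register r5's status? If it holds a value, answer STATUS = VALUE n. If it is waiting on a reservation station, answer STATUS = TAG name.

STATUS = VALUE -2

c1: issue ADD r0<-Add1 | r0:Add1,r1:7,r2:6,r3:7,r4:7,r5:2
c2: issue SUB r2<-Add2 | r0:Add1,r1:7,r2:Add2,r3:7,r4:7,r5:2
c3: CDB Add1=4; issue SUB r5<-Add1 | r0:4,r1:7,r2:Add2,r3:7,r4:7,r5:Add1
c4: CDB Add2=5; issue MUL r3<-Mul1 | r0:4,r1:7,r2:5,r3:Mul1,r4:7,r5:Add1
c5: issue SUB r2<-Add2 | r0:4,r1:7,r2:Add2,r3:Mul1,r4:7,r5:Add1
c6: CDB Add1=-2 | r0:4,r1:7,r2:Add2,r3:Mul1,r4:7,r5:-2
c7: CDB Add2=2 | r0:4,r1:7,r2:2,r3:Mul1,r4:7,r5:-2
c8: - | r0:4,r1:7,r2:2,r3:Mul1,r4:7,r5:-2
c9: CDB Mul1=20 | r0:4,r1:7,r2:2,r3:20,r4:7,r5:-2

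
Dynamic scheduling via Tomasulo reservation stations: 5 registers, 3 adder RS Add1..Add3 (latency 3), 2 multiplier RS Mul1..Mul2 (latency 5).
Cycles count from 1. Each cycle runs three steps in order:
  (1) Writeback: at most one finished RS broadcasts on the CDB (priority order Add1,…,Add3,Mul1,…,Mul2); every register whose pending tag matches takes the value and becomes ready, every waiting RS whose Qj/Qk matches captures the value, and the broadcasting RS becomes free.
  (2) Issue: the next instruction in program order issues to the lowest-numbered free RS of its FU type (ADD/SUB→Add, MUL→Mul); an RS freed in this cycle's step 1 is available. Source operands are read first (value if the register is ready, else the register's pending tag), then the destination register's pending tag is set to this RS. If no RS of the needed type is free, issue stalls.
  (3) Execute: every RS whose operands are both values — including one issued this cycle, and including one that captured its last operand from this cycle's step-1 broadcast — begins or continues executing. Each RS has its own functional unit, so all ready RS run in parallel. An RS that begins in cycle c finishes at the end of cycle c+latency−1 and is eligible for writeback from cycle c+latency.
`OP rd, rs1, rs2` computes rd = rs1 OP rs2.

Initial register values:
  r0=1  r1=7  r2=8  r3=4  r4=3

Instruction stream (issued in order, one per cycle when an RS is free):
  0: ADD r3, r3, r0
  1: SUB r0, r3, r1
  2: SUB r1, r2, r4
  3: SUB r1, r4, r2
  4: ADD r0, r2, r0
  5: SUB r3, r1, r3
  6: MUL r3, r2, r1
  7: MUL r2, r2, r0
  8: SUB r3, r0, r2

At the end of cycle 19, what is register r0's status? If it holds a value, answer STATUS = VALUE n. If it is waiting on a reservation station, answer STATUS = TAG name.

c1: issue ADD r3<-Add1 | r0:1,r1:7,r2:8,r3:Add1,r4:3
c2: issue SUB r0<-Add2 | r0:Add2,r1:7,r2:8,r3:Add1,r4:3
c3: issue SUB r1<-Add3 | r0:Add2,r1:Add3,r2:8,r3:Add1,r4:3
c4: CDB Add1=5; issue SUB r1<-Add1 | r0:Add2,r1:Add1,r2:8,r3:5,r4:3
c5: stall | r0:Add2,r1:Add1,r2:8,r3:5,r4:3
c6: CDB Add3=5; issue ADD r0<-Add3 | r0:Add3,r1:Add1,r2:8,r3:5,r4:3
c7: CDB Add1=-5; issue SUB r3<-Add1 | r0:Add3,r1:-5,r2:8,r3:Add1,r4:3
c8: CDB Add2=-2; issue MUL r3<-Mul1 | r0:Add3,r1:-5,r2:8,r3:Mul1,r4:3
c9: issue MUL r2<-Mul2 | r0:Add3,r1:-5,r2:Mul2,r3:Mul1,r4:3
c10: CDB Add1=-10; issue SUB r3<-Add1 | r0:Add3,r1:-5,r2:Mul2,r3:Add1,r4:3
c11: CDB Add3=6 | r0:6,r1:-5,r2:Mul2,r3:Add1,r4:3
c12: - | r0:6,r1:-5,r2:Mul2,r3:Add1,r4:3
c13: CDB Mul1=-40 | r0:6,r1:-5,r2:Mul2,r3:Add1,r4:3
c14: - | r0:6,r1:-5,r2:Mul2,r3:Add1,r4:3
c15: - | r0:6,r1:-5,r2:Mul2,r3:Add1,r4:3
c16: CDB Mul2=48 | r0:6,r1:-5,r2:48,r3:Add1,r4:3
c17: - | r0:6,r1:-5,r2:48,r3:Add1,r4:3
c18: - | r0:6,r1:-5,r2:48,r3:Add1,r4:3
c19: CDB Add1=-42 | r0:6,r1:-5,r2:48,r3:-42,r4:3

STATUS = VALUE 6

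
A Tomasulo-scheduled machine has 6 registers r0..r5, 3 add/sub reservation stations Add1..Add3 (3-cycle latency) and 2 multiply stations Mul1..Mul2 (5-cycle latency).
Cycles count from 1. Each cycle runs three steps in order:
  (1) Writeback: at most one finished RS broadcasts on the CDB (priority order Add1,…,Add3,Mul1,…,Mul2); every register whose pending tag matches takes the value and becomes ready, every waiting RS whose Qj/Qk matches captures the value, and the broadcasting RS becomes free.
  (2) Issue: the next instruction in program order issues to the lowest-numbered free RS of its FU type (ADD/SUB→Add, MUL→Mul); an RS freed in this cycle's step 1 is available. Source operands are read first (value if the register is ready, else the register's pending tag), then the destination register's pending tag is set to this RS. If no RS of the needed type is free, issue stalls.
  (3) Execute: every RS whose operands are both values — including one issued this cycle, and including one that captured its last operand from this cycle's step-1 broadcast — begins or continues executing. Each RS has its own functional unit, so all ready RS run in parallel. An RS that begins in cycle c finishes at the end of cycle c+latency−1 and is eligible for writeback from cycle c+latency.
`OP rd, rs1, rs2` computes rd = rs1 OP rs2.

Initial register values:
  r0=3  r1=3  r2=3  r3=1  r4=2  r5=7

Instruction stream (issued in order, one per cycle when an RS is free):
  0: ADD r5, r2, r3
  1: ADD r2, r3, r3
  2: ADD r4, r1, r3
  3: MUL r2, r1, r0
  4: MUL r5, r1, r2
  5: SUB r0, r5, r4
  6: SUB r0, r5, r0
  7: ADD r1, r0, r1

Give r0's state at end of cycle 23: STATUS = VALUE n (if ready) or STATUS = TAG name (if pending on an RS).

STATUS = VALUE 4

cycle 1: issue ADD r5<-Add1 // r0:3,r1:3,r2:3,r3:1,r4:2,r5:Add1
cycle 2: issue ADD r2<-Add2 // r0:3,r1:3,r2:Add2,r3:1,r4:2,r5:Add1
cycle 3: issue ADD r4<-Add3 // r0:3,r1:3,r2:Add2,r3:1,r4:Add3,r5:Add1
cycle 4: CDB Add1=4; issue MUL r2<-Mul1 // r0:3,r1:3,r2:Mul1,r3:1,r4:Add3,r5:4
cycle 5: CDB Add2=2; issue MUL r5<-Mul2 // r0:3,r1:3,r2:Mul1,r3:1,r4:Add3,r5:Mul2
cycle 6: CDB Add3=4; issue SUB r0<-Add1 // r0:Add1,r1:3,r2:Mul1,r3:1,r4:4,r5:Mul2
cycle 7: issue SUB r0<-Add2 // r0:Add2,r1:3,r2:Mul1,r3:1,r4:4,r5:Mul2
cycle 8: issue ADD r1<-Add3 // r0:Add2,r1:Add3,r2:Mul1,r3:1,r4:4,r5:Mul2
cycle 9: CDB Mul1=9 // r0:Add2,r1:Add3,r2:9,r3:1,r4:4,r5:Mul2
cycle 10: - // r0:Add2,r1:Add3,r2:9,r3:1,r4:4,r5:Mul2
cycle 11: - // r0:Add2,r1:Add3,r2:9,r3:1,r4:4,r5:Mul2
cycle 12: - // r0:Add2,r1:Add3,r2:9,r3:1,r4:4,r5:Mul2
cycle 13: - // r0:Add2,r1:Add3,r2:9,r3:1,r4:4,r5:Mul2
cycle 14: CDB Mul2=27 // r0:Add2,r1:Add3,r2:9,r3:1,r4:4,r5:27
cycle 15: - // r0:Add2,r1:Add3,r2:9,r3:1,r4:4,r5:27
cycle 16: - // r0:Add2,r1:Add3,r2:9,r3:1,r4:4,r5:27
cycle 17: CDB Add1=23 // r0:Add2,r1:Add3,r2:9,r3:1,r4:4,r5:27
cycle 18: - // r0:Add2,r1:Add3,r2:9,r3:1,r4:4,r5:27
cycle 19: - // r0:Add2,r1:Add3,r2:9,r3:1,r4:4,r5:27
cycle 20: CDB Add2=4 // r0:4,r1:Add3,r2:9,r3:1,r4:4,r5:27
cycle 21: - // r0:4,r1:Add3,r2:9,r3:1,r4:4,r5:27
cycle 22: - // r0:4,r1:Add3,r2:9,r3:1,r4:4,r5:27
cycle 23: CDB Add3=7 // r0:4,r1:7,r2:9,r3:1,r4:4,r5:27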